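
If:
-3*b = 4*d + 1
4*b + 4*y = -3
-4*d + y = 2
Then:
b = 7/8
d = -29/32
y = -13/8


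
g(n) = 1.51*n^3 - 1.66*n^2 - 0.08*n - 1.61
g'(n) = 4.53*n^2 - 3.32*n - 0.08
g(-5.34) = -278.45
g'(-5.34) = 146.82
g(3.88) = 61.29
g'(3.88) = 55.23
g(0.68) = -1.96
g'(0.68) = -0.24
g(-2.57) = -38.00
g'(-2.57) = 38.37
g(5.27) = 172.87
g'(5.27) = 108.23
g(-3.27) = -71.90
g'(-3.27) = 59.22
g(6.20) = 293.96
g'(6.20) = 153.47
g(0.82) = -1.96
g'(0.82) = 0.24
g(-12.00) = -2848.97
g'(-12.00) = 692.08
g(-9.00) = -1236.14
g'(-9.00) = 396.73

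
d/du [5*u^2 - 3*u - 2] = 10*u - 3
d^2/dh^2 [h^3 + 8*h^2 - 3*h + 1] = 6*h + 16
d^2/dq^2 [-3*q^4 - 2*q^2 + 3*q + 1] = -36*q^2 - 4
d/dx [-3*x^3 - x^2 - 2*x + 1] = -9*x^2 - 2*x - 2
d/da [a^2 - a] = 2*a - 1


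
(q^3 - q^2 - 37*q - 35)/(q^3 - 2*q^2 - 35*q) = (q + 1)/q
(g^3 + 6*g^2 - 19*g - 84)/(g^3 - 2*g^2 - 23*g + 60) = (g^2 + 10*g + 21)/(g^2 + 2*g - 15)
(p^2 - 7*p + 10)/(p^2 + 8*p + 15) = (p^2 - 7*p + 10)/(p^2 + 8*p + 15)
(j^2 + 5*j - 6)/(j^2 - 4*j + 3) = (j + 6)/(j - 3)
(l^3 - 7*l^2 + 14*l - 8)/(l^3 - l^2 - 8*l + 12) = (l^2 - 5*l + 4)/(l^2 + l - 6)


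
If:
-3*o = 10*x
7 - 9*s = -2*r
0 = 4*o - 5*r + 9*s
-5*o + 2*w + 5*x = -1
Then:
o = -10*x/3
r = 7/3 - 40*x/9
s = 35/27 - 80*x/81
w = -65*x/6 - 1/2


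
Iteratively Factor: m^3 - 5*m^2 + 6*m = (m - 2)*(m^2 - 3*m) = (m - 3)*(m - 2)*(m)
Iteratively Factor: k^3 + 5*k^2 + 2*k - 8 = (k + 2)*(k^2 + 3*k - 4) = (k - 1)*(k + 2)*(k + 4)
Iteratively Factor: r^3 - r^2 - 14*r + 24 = (r + 4)*(r^2 - 5*r + 6) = (r - 3)*(r + 4)*(r - 2)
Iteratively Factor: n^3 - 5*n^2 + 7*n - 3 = (n - 3)*(n^2 - 2*n + 1) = (n - 3)*(n - 1)*(n - 1)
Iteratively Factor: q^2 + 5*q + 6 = (q + 3)*(q + 2)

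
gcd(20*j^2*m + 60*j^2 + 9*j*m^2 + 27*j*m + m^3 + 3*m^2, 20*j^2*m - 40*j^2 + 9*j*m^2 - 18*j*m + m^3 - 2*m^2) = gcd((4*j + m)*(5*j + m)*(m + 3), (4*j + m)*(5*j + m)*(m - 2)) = 20*j^2 + 9*j*m + m^2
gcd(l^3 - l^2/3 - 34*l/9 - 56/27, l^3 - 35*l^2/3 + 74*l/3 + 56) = l + 4/3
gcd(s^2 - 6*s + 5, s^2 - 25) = s - 5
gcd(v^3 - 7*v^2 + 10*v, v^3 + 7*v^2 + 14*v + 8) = 1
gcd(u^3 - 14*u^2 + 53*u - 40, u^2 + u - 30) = u - 5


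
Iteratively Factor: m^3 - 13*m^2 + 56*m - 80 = (m - 4)*(m^2 - 9*m + 20) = (m - 4)^2*(m - 5)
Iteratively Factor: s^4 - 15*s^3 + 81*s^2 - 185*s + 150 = (s - 2)*(s^3 - 13*s^2 + 55*s - 75) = (s - 3)*(s - 2)*(s^2 - 10*s + 25) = (s - 5)*(s - 3)*(s - 2)*(s - 5)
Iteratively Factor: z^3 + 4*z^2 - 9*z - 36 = (z - 3)*(z^2 + 7*z + 12) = (z - 3)*(z + 4)*(z + 3)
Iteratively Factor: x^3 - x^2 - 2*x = (x - 2)*(x^2 + x) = (x - 2)*(x + 1)*(x)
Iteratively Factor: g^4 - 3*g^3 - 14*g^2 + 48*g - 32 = (g - 2)*(g^3 - g^2 - 16*g + 16) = (g - 2)*(g + 4)*(g^2 - 5*g + 4) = (g - 4)*(g - 2)*(g + 4)*(g - 1)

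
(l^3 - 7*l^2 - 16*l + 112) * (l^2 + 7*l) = l^5 - 65*l^3 + 784*l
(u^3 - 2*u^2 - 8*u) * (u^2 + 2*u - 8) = u^5 - 20*u^3 + 64*u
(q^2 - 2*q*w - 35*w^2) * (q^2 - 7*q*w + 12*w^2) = q^4 - 9*q^3*w - 9*q^2*w^2 + 221*q*w^3 - 420*w^4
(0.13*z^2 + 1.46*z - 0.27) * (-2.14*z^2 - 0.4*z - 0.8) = -0.2782*z^4 - 3.1764*z^3 - 0.1102*z^2 - 1.06*z + 0.216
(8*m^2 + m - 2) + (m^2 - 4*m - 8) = 9*m^2 - 3*m - 10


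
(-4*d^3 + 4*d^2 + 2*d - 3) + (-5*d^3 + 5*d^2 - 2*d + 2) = -9*d^3 + 9*d^2 - 1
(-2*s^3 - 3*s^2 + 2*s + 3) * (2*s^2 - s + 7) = -4*s^5 - 4*s^4 - 7*s^3 - 17*s^2 + 11*s + 21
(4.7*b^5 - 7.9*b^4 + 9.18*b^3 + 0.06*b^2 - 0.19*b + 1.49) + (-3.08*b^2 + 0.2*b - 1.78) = 4.7*b^5 - 7.9*b^4 + 9.18*b^3 - 3.02*b^2 + 0.01*b - 0.29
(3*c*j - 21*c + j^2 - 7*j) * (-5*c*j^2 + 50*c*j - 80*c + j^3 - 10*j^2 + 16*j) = -15*c^2*j^3 + 255*c^2*j^2 - 1290*c^2*j + 1680*c^2 - 2*c*j^4 + 34*c*j^3 - 172*c*j^2 + 224*c*j + j^5 - 17*j^4 + 86*j^3 - 112*j^2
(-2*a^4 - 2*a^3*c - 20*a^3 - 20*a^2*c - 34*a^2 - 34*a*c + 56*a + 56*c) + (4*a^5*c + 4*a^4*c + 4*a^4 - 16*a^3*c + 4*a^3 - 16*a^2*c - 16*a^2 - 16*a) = 4*a^5*c + 4*a^4*c + 2*a^4 - 18*a^3*c - 16*a^3 - 36*a^2*c - 50*a^2 - 34*a*c + 40*a + 56*c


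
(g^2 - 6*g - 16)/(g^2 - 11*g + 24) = (g + 2)/(g - 3)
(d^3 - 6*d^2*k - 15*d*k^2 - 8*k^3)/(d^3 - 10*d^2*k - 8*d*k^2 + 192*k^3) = (d^2 + 2*d*k + k^2)/(d^2 - 2*d*k - 24*k^2)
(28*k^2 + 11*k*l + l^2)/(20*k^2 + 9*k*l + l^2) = (7*k + l)/(5*k + l)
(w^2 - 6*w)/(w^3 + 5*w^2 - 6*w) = (w - 6)/(w^2 + 5*w - 6)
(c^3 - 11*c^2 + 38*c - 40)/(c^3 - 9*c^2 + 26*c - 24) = (c - 5)/(c - 3)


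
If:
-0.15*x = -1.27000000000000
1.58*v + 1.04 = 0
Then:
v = -0.66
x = 8.47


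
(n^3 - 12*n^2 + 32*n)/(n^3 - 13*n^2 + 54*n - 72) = n*(n - 8)/(n^2 - 9*n + 18)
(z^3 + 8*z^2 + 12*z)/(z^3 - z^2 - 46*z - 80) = z*(z + 6)/(z^2 - 3*z - 40)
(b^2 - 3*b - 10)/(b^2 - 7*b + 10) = (b + 2)/(b - 2)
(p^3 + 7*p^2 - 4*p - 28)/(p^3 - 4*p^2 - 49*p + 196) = (p^2 - 4)/(p^2 - 11*p + 28)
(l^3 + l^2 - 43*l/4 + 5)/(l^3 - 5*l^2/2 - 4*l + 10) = (l^2 + 7*l/2 - 2)/(l^2 - 4)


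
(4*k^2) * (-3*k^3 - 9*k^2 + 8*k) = -12*k^5 - 36*k^4 + 32*k^3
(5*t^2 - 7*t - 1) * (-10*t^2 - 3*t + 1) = -50*t^4 + 55*t^3 + 36*t^2 - 4*t - 1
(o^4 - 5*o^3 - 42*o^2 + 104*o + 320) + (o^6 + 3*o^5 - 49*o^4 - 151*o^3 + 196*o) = o^6 + 3*o^5 - 48*o^4 - 156*o^3 - 42*o^2 + 300*o + 320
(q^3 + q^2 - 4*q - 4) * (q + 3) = q^4 + 4*q^3 - q^2 - 16*q - 12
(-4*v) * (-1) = 4*v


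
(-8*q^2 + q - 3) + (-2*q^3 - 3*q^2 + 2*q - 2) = -2*q^3 - 11*q^2 + 3*q - 5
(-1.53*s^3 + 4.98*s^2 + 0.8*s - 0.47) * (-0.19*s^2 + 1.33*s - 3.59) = 0.2907*s^5 - 2.9811*s^4 + 11.9641*s^3 - 16.7249*s^2 - 3.4971*s + 1.6873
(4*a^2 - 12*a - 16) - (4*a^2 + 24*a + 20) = -36*a - 36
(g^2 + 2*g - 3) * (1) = g^2 + 2*g - 3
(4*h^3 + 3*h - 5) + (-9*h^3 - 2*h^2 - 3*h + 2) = -5*h^3 - 2*h^2 - 3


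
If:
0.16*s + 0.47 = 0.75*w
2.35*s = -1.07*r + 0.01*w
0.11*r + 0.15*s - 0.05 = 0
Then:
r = 1.19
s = -0.54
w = 0.51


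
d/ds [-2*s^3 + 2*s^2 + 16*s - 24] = -6*s^2 + 4*s + 16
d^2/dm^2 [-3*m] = 0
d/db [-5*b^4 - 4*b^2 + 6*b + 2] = -20*b^3 - 8*b + 6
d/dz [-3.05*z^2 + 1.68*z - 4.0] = 1.68 - 6.1*z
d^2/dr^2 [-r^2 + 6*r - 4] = -2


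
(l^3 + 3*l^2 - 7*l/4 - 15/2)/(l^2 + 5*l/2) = l + 1/2 - 3/l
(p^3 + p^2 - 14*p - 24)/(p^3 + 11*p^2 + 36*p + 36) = (p - 4)/(p + 6)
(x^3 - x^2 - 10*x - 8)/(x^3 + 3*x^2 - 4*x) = (x^3 - x^2 - 10*x - 8)/(x*(x^2 + 3*x - 4))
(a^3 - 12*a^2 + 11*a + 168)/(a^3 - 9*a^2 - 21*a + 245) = (a^2 - 5*a - 24)/(a^2 - 2*a - 35)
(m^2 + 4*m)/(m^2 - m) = (m + 4)/(m - 1)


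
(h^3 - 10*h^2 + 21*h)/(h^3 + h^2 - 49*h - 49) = h*(h - 3)/(h^2 + 8*h + 7)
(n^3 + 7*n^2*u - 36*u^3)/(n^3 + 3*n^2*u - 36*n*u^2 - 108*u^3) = (-n + 2*u)/(-n + 6*u)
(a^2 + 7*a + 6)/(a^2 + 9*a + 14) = (a^2 + 7*a + 6)/(a^2 + 9*a + 14)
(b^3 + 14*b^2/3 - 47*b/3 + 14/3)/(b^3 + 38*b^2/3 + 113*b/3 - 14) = (b - 2)/(b + 6)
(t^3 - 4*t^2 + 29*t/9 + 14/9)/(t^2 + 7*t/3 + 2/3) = (3*t^2 - 13*t + 14)/(3*(t + 2))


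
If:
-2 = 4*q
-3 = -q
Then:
No Solution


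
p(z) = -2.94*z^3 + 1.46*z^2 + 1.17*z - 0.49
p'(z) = -8.82*z^2 + 2.92*z + 1.17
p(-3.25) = 112.05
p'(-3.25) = -101.48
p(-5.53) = 534.88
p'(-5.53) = -284.70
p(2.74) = -46.80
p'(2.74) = -57.05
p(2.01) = -16.11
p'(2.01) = -28.59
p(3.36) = -91.60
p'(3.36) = -88.59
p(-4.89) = 372.48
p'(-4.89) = -224.01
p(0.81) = -0.15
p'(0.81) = -2.25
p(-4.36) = 265.84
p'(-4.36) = -179.23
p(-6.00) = 680.09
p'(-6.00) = -333.87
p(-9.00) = 2250.50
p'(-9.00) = -739.53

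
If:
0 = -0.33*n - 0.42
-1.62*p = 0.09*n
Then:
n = -1.27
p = 0.07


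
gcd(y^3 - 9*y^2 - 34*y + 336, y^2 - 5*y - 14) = y - 7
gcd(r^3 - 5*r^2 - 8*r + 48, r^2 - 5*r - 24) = r + 3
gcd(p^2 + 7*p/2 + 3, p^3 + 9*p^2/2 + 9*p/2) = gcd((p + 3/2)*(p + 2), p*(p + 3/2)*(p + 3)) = p + 3/2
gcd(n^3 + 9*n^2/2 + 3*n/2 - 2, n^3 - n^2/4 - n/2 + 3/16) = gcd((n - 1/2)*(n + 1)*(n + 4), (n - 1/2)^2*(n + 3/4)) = n - 1/2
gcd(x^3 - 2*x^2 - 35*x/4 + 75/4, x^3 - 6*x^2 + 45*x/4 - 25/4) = x^2 - 5*x + 25/4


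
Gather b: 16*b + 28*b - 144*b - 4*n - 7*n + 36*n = -100*b + 25*n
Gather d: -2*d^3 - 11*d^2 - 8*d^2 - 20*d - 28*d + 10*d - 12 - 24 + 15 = -2*d^3 - 19*d^2 - 38*d - 21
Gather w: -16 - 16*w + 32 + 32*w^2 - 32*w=32*w^2 - 48*w + 16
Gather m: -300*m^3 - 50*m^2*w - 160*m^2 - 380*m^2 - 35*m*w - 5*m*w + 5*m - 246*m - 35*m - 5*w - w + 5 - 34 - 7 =-300*m^3 + m^2*(-50*w - 540) + m*(-40*w - 276) - 6*w - 36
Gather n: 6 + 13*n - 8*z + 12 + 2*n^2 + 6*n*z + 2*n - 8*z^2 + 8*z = 2*n^2 + n*(6*z + 15) - 8*z^2 + 18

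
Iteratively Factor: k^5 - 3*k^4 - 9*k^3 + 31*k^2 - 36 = (k - 2)*(k^4 - k^3 - 11*k^2 + 9*k + 18) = (k - 2)*(k + 1)*(k^3 - 2*k^2 - 9*k + 18) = (k - 2)*(k + 1)*(k + 3)*(k^2 - 5*k + 6) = (k - 2)^2*(k + 1)*(k + 3)*(k - 3)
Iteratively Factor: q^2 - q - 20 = (q + 4)*(q - 5)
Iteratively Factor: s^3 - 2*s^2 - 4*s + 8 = (s - 2)*(s^2 - 4) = (s - 2)*(s + 2)*(s - 2)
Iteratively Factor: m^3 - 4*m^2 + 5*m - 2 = (m - 2)*(m^2 - 2*m + 1) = (m - 2)*(m - 1)*(m - 1)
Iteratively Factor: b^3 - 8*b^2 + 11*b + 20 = (b - 5)*(b^2 - 3*b - 4) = (b - 5)*(b + 1)*(b - 4)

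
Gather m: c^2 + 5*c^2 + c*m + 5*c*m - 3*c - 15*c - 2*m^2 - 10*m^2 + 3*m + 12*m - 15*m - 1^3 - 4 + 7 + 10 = 6*c^2 + 6*c*m - 18*c - 12*m^2 + 12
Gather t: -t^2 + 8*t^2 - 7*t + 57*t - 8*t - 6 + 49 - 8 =7*t^2 + 42*t + 35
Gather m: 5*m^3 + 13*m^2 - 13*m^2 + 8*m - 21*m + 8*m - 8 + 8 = 5*m^3 - 5*m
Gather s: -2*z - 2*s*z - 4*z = -2*s*z - 6*z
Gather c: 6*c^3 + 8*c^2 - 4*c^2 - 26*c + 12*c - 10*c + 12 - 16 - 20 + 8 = 6*c^3 + 4*c^2 - 24*c - 16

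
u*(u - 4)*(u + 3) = u^3 - u^2 - 12*u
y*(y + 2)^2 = y^3 + 4*y^2 + 4*y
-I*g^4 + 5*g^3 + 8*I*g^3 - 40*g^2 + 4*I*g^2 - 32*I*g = g*(g - 8)*(g + 4*I)*(-I*g + 1)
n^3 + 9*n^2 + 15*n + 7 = (n + 1)^2*(n + 7)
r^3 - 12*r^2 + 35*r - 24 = (r - 8)*(r - 3)*(r - 1)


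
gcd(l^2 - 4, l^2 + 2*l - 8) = l - 2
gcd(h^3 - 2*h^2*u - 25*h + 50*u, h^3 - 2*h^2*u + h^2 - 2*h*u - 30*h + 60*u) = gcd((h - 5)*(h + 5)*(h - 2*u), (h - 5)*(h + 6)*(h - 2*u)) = -h^2 + 2*h*u + 5*h - 10*u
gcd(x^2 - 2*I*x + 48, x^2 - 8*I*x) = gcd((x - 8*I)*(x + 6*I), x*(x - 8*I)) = x - 8*I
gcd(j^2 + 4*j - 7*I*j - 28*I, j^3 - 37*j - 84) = j + 4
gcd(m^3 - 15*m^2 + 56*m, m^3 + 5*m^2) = m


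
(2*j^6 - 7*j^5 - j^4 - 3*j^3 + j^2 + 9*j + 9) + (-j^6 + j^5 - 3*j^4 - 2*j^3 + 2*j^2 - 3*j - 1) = j^6 - 6*j^5 - 4*j^4 - 5*j^3 + 3*j^2 + 6*j + 8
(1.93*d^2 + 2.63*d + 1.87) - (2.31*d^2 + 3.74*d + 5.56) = -0.38*d^2 - 1.11*d - 3.69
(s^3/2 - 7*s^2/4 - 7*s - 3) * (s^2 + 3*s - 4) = s^5/2 - s^4/4 - 57*s^3/4 - 17*s^2 + 19*s + 12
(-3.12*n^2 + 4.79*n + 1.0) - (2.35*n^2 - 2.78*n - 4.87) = -5.47*n^2 + 7.57*n + 5.87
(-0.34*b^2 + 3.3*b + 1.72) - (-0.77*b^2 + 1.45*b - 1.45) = 0.43*b^2 + 1.85*b + 3.17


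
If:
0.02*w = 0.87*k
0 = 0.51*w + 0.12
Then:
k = -0.01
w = -0.24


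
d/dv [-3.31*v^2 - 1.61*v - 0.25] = -6.62*v - 1.61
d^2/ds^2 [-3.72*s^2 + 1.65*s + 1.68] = -7.44000000000000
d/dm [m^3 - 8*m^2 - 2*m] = 3*m^2 - 16*m - 2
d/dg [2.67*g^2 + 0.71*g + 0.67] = 5.34*g + 0.71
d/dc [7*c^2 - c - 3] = 14*c - 1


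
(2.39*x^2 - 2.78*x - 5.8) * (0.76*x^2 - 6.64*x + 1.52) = 1.8164*x^4 - 17.9824*x^3 + 17.684*x^2 + 34.2864*x - 8.816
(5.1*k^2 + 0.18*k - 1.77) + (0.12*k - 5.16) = 5.1*k^2 + 0.3*k - 6.93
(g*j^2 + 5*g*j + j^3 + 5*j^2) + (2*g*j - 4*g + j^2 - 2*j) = g*j^2 + 7*g*j - 4*g + j^3 + 6*j^2 - 2*j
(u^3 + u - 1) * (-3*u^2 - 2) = -3*u^5 - 5*u^3 + 3*u^2 - 2*u + 2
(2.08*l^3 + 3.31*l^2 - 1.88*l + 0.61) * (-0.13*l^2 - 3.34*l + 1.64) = -0.2704*l^5 - 7.3775*l^4 - 7.3998*l^3 + 11.6283*l^2 - 5.1206*l + 1.0004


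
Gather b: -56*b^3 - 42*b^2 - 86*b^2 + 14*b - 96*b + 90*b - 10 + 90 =-56*b^3 - 128*b^2 + 8*b + 80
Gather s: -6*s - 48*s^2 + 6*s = -48*s^2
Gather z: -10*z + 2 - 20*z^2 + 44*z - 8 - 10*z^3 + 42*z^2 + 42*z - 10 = -10*z^3 + 22*z^2 + 76*z - 16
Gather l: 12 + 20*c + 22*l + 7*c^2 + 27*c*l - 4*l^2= 7*c^2 + 20*c - 4*l^2 + l*(27*c + 22) + 12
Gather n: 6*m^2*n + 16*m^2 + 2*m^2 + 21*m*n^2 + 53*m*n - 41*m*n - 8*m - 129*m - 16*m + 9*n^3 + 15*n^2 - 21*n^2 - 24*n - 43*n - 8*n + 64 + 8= 18*m^2 - 153*m + 9*n^3 + n^2*(21*m - 6) + n*(6*m^2 + 12*m - 75) + 72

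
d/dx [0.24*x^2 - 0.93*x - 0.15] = 0.48*x - 0.93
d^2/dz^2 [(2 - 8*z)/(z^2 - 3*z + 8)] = 4*(-(2*z - 3)^2*(4*z - 1) + (12*z - 13)*(z^2 - 3*z + 8))/(z^2 - 3*z + 8)^3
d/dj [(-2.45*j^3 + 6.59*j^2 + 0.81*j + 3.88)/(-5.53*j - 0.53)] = (27.097*j^3 - 32.5472*j^2 - 6.9854*j + 21.0271)/(30.5809*j^2 + 5.8618*j + 0.2809)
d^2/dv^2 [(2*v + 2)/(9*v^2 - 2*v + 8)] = 4*(4*(v + 1)*(9*v - 1)^2 - (27*v + 7)*(9*v^2 - 2*v + 8))/(9*v^2 - 2*v + 8)^3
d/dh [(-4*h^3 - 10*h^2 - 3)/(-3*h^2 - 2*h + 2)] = 2*(6*h^4 + 8*h^3 - 2*h^2 - 29*h - 3)/(9*h^4 + 12*h^3 - 8*h^2 - 8*h + 4)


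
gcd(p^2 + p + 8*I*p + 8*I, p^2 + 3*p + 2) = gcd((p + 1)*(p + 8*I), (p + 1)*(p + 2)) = p + 1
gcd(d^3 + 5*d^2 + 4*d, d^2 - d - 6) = 1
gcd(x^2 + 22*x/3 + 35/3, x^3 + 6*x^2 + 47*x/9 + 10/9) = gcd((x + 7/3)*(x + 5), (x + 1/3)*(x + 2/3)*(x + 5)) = x + 5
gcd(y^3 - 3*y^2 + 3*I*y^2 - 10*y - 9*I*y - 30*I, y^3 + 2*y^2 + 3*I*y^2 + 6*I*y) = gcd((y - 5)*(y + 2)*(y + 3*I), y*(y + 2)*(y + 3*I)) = y^2 + y*(2 + 3*I) + 6*I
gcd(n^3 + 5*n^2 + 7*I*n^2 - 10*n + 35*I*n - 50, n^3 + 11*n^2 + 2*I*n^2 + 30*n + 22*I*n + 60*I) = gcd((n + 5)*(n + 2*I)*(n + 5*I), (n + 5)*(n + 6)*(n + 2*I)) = n^2 + n*(5 + 2*I) + 10*I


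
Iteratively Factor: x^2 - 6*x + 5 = (x - 5)*(x - 1)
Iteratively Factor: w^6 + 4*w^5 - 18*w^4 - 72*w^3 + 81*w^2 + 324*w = (w - 3)*(w^5 + 7*w^4 + 3*w^3 - 63*w^2 - 108*w) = (w - 3)*(w + 4)*(w^4 + 3*w^3 - 9*w^2 - 27*w) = (w - 3)*(w + 3)*(w + 4)*(w^3 - 9*w) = w*(w - 3)*(w + 3)*(w + 4)*(w^2 - 9) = w*(w - 3)^2*(w + 3)*(w + 4)*(w + 3)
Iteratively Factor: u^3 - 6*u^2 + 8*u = (u)*(u^2 - 6*u + 8) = u*(u - 4)*(u - 2)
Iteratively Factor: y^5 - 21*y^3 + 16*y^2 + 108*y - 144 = (y - 2)*(y^4 + 2*y^3 - 17*y^2 - 18*y + 72) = (y - 2)*(y + 4)*(y^3 - 2*y^2 - 9*y + 18) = (y - 2)*(y + 3)*(y + 4)*(y^2 - 5*y + 6) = (y - 2)^2*(y + 3)*(y + 4)*(y - 3)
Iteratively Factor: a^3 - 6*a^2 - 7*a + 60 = (a - 4)*(a^2 - 2*a - 15) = (a - 4)*(a + 3)*(a - 5)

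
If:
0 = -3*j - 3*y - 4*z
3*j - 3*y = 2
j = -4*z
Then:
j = 2/5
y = -4/15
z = -1/10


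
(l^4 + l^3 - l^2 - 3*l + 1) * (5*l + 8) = 5*l^5 + 13*l^4 + 3*l^3 - 23*l^2 - 19*l + 8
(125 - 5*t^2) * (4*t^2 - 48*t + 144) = -20*t^4 + 240*t^3 - 220*t^2 - 6000*t + 18000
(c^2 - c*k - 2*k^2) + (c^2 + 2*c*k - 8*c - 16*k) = 2*c^2 + c*k - 8*c - 2*k^2 - 16*k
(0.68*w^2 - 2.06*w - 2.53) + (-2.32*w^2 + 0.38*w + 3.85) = -1.64*w^2 - 1.68*w + 1.32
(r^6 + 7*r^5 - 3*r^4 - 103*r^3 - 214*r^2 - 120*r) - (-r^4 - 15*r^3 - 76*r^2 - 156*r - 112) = r^6 + 7*r^5 - 2*r^4 - 88*r^3 - 138*r^2 + 36*r + 112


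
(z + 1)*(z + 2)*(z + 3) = z^3 + 6*z^2 + 11*z + 6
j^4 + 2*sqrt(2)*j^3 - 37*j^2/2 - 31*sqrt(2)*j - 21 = (j - 3*sqrt(2))*(j + sqrt(2)/2)*(j + sqrt(2))*(j + 7*sqrt(2)/2)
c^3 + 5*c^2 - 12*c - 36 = (c - 3)*(c + 2)*(c + 6)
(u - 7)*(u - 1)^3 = u^4 - 10*u^3 + 24*u^2 - 22*u + 7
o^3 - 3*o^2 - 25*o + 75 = (o - 5)*(o - 3)*(o + 5)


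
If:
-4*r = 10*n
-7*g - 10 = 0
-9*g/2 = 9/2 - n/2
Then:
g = -10/7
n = -27/7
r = 135/14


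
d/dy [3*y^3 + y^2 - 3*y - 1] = 9*y^2 + 2*y - 3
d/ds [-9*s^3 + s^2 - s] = -27*s^2 + 2*s - 1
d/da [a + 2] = 1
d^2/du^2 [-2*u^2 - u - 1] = -4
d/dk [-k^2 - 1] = -2*k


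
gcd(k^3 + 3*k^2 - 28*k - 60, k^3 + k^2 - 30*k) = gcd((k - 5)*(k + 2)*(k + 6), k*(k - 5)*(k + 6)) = k^2 + k - 30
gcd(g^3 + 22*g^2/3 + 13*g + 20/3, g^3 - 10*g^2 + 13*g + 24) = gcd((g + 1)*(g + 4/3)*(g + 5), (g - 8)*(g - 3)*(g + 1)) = g + 1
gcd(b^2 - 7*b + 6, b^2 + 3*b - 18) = 1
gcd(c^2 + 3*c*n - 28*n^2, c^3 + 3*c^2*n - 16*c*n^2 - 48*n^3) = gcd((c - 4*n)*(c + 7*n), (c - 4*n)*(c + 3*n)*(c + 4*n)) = c - 4*n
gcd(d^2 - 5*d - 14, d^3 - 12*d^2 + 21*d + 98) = d^2 - 5*d - 14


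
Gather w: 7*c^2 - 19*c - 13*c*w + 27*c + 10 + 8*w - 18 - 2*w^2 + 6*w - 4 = 7*c^2 + 8*c - 2*w^2 + w*(14 - 13*c) - 12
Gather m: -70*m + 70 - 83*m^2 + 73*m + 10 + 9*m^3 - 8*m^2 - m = 9*m^3 - 91*m^2 + 2*m + 80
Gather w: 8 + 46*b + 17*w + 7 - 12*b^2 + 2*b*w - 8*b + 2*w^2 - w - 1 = -12*b^2 + 38*b + 2*w^2 + w*(2*b + 16) + 14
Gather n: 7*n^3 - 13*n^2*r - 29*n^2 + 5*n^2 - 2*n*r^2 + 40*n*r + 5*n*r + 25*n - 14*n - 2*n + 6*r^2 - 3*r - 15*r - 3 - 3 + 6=7*n^3 + n^2*(-13*r - 24) + n*(-2*r^2 + 45*r + 9) + 6*r^2 - 18*r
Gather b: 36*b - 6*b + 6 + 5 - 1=30*b + 10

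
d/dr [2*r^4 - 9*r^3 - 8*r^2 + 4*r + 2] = 8*r^3 - 27*r^2 - 16*r + 4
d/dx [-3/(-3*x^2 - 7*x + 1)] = 3*(-6*x - 7)/(3*x^2 + 7*x - 1)^2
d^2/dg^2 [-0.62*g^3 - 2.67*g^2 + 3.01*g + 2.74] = -3.72*g - 5.34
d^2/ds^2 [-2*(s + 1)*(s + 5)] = -4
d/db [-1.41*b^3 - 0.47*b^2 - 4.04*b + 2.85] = -4.23*b^2 - 0.94*b - 4.04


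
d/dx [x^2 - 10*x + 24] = 2*x - 10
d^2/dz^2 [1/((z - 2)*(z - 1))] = 2*((z - 2)^2 + (z - 2)*(z - 1) + (z - 1)^2)/((z - 2)^3*(z - 1)^3)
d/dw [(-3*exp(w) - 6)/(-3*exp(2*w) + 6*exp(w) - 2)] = (18*(1 - exp(w))*(exp(w) + 2) + 9*exp(2*w) - 18*exp(w) + 6)*exp(w)/(3*exp(2*w) - 6*exp(w) + 2)^2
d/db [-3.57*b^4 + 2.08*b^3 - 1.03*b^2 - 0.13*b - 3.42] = -14.28*b^3 + 6.24*b^2 - 2.06*b - 0.13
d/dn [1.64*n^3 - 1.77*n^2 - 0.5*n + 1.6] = 4.92*n^2 - 3.54*n - 0.5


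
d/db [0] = 0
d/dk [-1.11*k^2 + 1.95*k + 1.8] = 1.95 - 2.22*k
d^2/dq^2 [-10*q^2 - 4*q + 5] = -20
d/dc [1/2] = 0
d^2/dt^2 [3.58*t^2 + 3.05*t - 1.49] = 7.16000000000000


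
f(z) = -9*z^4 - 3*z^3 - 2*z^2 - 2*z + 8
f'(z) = -36*z^3 - 9*z^2 - 4*z - 2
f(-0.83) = 5.73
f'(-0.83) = 15.70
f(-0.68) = 7.45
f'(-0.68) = 7.88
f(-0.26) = 8.40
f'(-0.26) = -0.94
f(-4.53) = -3535.07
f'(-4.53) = 3177.98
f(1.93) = -149.75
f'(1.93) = -302.05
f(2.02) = -178.78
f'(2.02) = -343.53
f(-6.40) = -14374.18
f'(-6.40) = 9092.14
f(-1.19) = -5.44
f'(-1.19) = 50.68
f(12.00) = -192112.00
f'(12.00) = -63554.00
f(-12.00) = -181696.00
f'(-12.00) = 60958.00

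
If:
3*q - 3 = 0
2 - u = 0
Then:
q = 1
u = 2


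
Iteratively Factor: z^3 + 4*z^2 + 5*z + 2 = (z + 2)*(z^2 + 2*z + 1) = (z + 1)*(z + 2)*(z + 1)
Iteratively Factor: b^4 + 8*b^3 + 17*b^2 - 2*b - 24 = (b + 2)*(b^3 + 6*b^2 + 5*b - 12) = (b + 2)*(b + 4)*(b^2 + 2*b - 3) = (b + 2)*(b + 3)*(b + 4)*(b - 1)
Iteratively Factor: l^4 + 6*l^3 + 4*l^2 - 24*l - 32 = (l + 2)*(l^3 + 4*l^2 - 4*l - 16) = (l - 2)*(l + 2)*(l^2 + 6*l + 8) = (l - 2)*(l + 2)*(l + 4)*(l + 2)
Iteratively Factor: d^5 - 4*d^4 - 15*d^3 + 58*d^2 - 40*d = (d + 4)*(d^4 - 8*d^3 + 17*d^2 - 10*d) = (d - 5)*(d + 4)*(d^3 - 3*d^2 + 2*d) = (d - 5)*(d - 1)*(d + 4)*(d^2 - 2*d) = (d - 5)*(d - 2)*(d - 1)*(d + 4)*(d)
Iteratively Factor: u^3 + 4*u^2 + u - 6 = (u - 1)*(u^2 + 5*u + 6) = (u - 1)*(u + 3)*(u + 2)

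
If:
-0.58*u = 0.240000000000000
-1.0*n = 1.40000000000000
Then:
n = -1.40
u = -0.41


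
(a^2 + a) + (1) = a^2 + a + 1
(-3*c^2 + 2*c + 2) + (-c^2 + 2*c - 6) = -4*c^2 + 4*c - 4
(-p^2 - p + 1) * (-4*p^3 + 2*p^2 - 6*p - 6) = 4*p^5 + 2*p^4 + 14*p^2 - 6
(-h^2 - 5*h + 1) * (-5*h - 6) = 5*h^3 + 31*h^2 + 25*h - 6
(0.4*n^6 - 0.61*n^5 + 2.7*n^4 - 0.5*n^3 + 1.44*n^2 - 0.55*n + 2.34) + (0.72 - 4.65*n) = 0.4*n^6 - 0.61*n^5 + 2.7*n^4 - 0.5*n^3 + 1.44*n^2 - 5.2*n + 3.06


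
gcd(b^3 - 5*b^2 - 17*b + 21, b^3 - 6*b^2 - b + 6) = b - 1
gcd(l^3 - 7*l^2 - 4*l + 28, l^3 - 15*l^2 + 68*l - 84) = l^2 - 9*l + 14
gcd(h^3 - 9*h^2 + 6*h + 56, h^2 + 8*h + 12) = h + 2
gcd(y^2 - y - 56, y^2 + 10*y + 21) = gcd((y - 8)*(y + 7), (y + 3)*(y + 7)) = y + 7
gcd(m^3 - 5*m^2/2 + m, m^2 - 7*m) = m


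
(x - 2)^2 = x^2 - 4*x + 4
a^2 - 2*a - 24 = (a - 6)*(a + 4)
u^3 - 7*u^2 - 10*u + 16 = (u - 8)*(u - 1)*(u + 2)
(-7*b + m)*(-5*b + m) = 35*b^2 - 12*b*m + m^2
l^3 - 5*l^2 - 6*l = l*(l - 6)*(l + 1)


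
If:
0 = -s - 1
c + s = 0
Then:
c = 1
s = -1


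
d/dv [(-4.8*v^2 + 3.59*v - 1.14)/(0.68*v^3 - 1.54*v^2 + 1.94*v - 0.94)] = (3.264*v^4 - 4.8824*v^3 - 1.4578*v^2 + 5.5128*v - 1.163)/(0.4624*v^6 - 2.0944*v^5 + 5.01*v^4 - 7.2536*v^3 + 6.6588*v^2 - 3.6472*v + 0.8836)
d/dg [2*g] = 2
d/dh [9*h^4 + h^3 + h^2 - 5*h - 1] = 36*h^3 + 3*h^2 + 2*h - 5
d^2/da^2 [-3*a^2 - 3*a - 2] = -6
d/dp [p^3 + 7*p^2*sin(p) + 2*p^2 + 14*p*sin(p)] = 7*p^2*cos(p) + 3*p^2 + 14*sqrt(2)*p*sin(p + pi/4) + 4*p + 14*sin(p)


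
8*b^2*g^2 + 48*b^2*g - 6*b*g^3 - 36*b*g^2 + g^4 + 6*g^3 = g*(-4*b + g)*(-2*b + g)*(g + 6)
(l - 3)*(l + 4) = l^2 + l - 12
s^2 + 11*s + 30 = (s + 5)*(s + 6)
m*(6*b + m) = 6*b*m + m^2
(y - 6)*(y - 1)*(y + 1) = y^3 - 6*y^2 - y + 6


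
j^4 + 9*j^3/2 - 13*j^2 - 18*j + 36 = (j - 2)*(j - 3/2)*(j + 2)*(j + 6)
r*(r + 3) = r^2 + 3*r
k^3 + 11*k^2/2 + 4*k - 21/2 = (k - 1)*(k + 3)*(k + 7/2)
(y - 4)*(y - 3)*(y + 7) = y^3 - 37*y + 84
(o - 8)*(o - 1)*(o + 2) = o^3 - 7*o^2 - 10*o + 16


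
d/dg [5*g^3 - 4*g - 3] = 15*g^2 - 4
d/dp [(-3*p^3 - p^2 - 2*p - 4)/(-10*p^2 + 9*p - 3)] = 2*(15*p^4 - 27*p^3 - p^2 - 37*p + 21)/(100*p^4 - 180*p^3 + 141*p^2 - 54*p + 9)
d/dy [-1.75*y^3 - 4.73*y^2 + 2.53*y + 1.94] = -5.25*y^2 - 9.46*y + 2.53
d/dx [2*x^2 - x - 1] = 4*x - 1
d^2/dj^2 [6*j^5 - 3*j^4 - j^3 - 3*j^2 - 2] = 120*j^3 - 36*j^2 - 6*j - 6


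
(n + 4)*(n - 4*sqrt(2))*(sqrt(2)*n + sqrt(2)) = sqrt(2)*n^3 - 8*n^2 + 5*sqrt(2)*n^2 - 40*n + 4*sqrt(2)*n - 32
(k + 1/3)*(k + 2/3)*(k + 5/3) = k^3 + 8*k^2/3 + 17*k/9 + 10/27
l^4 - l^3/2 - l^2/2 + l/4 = l*(l - 1/2)*(l - sqrt(2)/2)*(l + sqrt(2)/2)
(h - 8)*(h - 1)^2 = h^3 - 10*h^2 + 17*h - 8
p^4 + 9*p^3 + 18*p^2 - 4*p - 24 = (p - 1)*(p + 2)^2*(p + 6)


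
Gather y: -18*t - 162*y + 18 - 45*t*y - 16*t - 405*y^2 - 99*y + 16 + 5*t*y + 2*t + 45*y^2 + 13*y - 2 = -32*t - 360*y^2 + y*(-40*t - 248) + 32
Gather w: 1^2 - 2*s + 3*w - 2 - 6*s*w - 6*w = -2*s + w*(-6*s - 3) - 1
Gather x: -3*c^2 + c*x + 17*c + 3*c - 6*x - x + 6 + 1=-3*c^2 + 20*c + x*(c - 7) + 7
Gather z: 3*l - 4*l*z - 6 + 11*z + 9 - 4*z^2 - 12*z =3*l - 4*z^2 + z*(-4*l - 1) + 3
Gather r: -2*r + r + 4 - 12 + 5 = -r - 3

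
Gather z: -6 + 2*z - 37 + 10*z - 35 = 12*z - 78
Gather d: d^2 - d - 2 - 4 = d^2 - d - 6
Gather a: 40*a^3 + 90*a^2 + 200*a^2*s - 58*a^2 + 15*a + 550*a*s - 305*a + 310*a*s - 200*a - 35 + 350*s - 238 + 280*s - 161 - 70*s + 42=40*a^3 + a^2*(200*s + 32) + a*(860*s - 490) + 560*s - 392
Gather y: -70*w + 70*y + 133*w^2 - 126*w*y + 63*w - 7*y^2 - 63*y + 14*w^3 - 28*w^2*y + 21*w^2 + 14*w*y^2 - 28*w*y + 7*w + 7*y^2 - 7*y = 14*w^3 + 154*w^2 + 14*w*y^2 + y*(-28*w^2 - 154*w)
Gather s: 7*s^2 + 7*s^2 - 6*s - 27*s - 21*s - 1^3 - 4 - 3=14*s^2 - 54*s - 8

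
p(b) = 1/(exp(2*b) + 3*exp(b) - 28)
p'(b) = (-2*exp(2*b) - 3*exp(b))/(exp(2*b) + 3*exp(b) - 28)^2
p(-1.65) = -0.04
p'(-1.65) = -0.00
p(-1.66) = -0.04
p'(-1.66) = -0.00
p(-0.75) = -0.04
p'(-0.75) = -0.00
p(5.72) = 0.00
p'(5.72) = -0.00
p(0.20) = -0.04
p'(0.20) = -0.01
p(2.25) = 0.01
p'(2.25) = -0.03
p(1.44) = 0.40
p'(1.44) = -7.87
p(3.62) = 0.00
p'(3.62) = -0.00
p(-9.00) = -0.04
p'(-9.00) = 0.00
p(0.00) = -0.04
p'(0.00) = -0.00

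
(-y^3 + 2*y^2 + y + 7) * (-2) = 2*y^3 - 4*y^2 - 2*y - 14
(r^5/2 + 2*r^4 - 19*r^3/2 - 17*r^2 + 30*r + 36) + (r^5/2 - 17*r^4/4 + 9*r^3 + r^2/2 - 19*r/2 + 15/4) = r^5 - 9*r^4/4 - r^3/2 - 33*r^2/2 + 41*r/2 + 159/4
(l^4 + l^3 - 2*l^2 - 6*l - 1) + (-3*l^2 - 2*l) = l^4 + l^3 - 5*l^2 - 8*l - 1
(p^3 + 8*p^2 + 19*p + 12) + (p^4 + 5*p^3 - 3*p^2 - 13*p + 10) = p^4 + 6*p^3 + 5*p^2 + 6*p + 22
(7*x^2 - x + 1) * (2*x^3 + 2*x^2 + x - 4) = 14*x^5 + 12*x^4 + 7*x^3 - 27*x^2 + 5*x - 4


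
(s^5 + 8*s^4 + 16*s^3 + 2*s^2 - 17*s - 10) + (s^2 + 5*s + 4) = s^5 + 8*s^4 + 16*s^3 + 3*s^2 - 12*s - 6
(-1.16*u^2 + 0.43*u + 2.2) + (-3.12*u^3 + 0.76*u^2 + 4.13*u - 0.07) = -3.12*u^3 - 0.4*u^2 + 4.56*u + 2.13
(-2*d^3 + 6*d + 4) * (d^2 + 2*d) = -2*d^5 - 4*d^4 + 6*d^3 + 16*d^2 + 8*d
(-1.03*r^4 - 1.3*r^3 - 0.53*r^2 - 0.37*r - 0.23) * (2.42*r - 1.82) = -2.4926*r^5 - 1.2714*r^4 + 1.0834*r^3 + 0.0692000000000002*r^2 + 0.1168*r + 0.4186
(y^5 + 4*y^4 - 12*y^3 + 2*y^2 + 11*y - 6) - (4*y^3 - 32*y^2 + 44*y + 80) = y^5 + 4*y^4 - 16*y^3 + 34*y^2 - 33*y - 86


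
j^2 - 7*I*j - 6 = (j - 6*I)*(j - I)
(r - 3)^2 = r^2 - 6*r + 9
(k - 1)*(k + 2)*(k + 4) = k^3 + 5*k^2 + 2*k - 8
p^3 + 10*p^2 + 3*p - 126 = (p - 3)*(p + 6)*(p + 7)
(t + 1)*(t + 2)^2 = t^3 + 5*t^2 + 8*t + 4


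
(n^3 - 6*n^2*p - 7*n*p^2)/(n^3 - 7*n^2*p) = (n + p)/n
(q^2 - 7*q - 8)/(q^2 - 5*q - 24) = (q + 1)/(q + 3)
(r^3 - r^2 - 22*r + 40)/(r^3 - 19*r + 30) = (r - 4)/(r - 3)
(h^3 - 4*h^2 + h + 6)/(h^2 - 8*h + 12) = (h^2 - 2*h - 3)/(h - 6)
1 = 1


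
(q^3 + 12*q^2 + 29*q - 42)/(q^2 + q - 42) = (q^2 + 5*q - 6)/(q - 6)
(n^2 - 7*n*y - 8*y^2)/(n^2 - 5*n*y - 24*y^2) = (n + y)/(n + 3*y)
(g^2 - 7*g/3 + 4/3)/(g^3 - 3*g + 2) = (g - 4/3)/(g^2 + g - 2)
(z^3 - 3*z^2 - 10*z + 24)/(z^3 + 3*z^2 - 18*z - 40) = (z^2 + z - 6)/(z^2 + 7*z + 10)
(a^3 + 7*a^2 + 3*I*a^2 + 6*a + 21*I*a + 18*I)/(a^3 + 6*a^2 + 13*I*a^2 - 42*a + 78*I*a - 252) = (a^2 + a*(1 + 3*I) + 3*I)/(a^2 + 13*I*a - 42)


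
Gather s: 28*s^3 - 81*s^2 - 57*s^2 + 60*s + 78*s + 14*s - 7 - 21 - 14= 28*s^3 - 138*s^2 + 152*s - 42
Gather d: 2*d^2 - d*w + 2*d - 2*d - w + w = 2*d^2 - d*w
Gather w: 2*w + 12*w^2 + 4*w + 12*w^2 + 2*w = 24*w^2 + 8*w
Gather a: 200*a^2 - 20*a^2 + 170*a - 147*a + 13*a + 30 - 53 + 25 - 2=180*a^2 + 36*a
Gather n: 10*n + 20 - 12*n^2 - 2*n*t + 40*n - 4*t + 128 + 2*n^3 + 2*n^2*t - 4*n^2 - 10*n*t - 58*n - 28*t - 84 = 2*n^3 + n^2*(2*t - 16) + n*(-12*t - 8) - 32*t + 64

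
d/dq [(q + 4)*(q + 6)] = 2*q + 10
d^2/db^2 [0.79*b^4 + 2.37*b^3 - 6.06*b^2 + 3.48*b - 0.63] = 9.48*b^2 + 14.22*b - 12.12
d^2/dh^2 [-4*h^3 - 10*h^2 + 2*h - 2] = -24*h - 20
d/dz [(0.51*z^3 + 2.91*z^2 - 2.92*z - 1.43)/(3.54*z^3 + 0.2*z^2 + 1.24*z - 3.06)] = (-8.88178419700125e-16*z^5 - 10.1994*z^4 + 21.9384*z^3 + 14.6972*z^2 - 17.2372*z + 10.7084)/(12.5316*z^6 + 1.416*z^5 + 8.8192*z^4 - 21.1688*z^3 + 0.3136*z^2 - 7.5888*z + 9.3636)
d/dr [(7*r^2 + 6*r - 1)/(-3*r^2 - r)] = (11*r^2 - 6*r - 1)/(r^2*(9*r^2 + 6*r + 1))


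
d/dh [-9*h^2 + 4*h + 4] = 4 - 18*h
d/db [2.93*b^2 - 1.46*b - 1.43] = 5.86*b - 1.46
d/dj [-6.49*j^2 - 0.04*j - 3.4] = -12.98*j - 0.04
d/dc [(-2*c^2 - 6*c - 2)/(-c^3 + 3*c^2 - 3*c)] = 2*(-c^4 - 6*c^3 + 9*c^2 + 6*c - 3)/(c^2*(c^4 - 6*c^3 + 15*c^2 - 18*c + 9))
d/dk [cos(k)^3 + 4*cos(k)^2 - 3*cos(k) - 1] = 3*sin(k)^3 - 8*sin(k)*cos(k)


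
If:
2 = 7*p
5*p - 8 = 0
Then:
No Solution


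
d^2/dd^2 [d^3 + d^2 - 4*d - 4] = 6*d + 2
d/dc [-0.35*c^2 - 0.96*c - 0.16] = -0.7*c - 0.96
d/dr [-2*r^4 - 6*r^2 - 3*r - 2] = -8*r^3 - 12*r - 3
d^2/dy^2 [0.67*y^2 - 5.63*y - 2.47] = 1.34000000000000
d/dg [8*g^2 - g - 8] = 16*g - 1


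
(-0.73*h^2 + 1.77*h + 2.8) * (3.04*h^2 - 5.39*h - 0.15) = -2.2192*h^4 + 9.3155*h^3 - 0.918800000000002*h^2 - 15.3575*h - 0.42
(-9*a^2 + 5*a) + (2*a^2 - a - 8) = -7*a^2 + 4*a - 8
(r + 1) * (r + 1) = r^2 + 2*r + 1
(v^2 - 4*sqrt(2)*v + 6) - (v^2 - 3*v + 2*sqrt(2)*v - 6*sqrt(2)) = -6*sqrt(2)*v + 3*v + 6 + 6*sqrt(2)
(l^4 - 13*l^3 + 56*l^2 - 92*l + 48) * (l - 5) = l^5 - 18*l^4 + 121*l^3 - 372*l^2 + 508*l - 240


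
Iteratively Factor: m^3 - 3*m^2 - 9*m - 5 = (m + 1)*(m^2 - 4*m - 5) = (m - 5)*(m + 1)*(m + 1)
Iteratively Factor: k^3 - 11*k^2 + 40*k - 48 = (k - 3)*(k^2 - 8*k + 16) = (k - 4)*(k - 3)*(k - 4)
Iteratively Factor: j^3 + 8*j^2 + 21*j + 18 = (j + 3)*(j^2 + 5*j + 6) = (j + 3)^2*(j + 2)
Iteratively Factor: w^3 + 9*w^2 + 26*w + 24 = (w + 4)*(w^2 + 5*w + 6) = (w + 3)*(w + 4)*(w + 2)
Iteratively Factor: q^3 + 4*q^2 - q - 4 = (q + 1)*(q^2 + 3*q - 4) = (q + 1)*(q + 4)*(q - 1)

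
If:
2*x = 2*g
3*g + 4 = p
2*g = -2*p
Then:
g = -1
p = 1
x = -1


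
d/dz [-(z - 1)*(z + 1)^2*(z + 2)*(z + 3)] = -5*z^4 - 24*z^3 - 30*z^2 + 11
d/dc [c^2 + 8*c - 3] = 2*c + 8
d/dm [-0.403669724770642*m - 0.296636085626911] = -0.403669724770642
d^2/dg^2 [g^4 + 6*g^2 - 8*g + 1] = 12*g^2 + 12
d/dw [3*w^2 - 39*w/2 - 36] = 6*w - 39/2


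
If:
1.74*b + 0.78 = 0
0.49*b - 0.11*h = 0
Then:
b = -0.45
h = -2.00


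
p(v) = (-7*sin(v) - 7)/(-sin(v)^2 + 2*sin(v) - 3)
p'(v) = (2*sin(v)*cos(v) - 2*cos(v))*(-7*sin(v) - 7)/(-sin(v)^2 + 2*sin(v) - 3)^2 - 7*cos(v)/(-sin(v)^2 + 2*sin(v) - 3) = 7*(-2*sin(v) + cos(v)^2 + 4)*cos(v)/(sin(v)^2 - 2*sin(v) + 3)^2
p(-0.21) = 1.60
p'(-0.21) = 3.07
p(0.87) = 6.01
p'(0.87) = 3.08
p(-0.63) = 0.64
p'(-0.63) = 1.61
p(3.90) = 0.45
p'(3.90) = -1.28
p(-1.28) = 0.05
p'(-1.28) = 0.35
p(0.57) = 4.87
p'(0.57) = 4.37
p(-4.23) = 6.56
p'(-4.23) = -1.96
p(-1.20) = 0.08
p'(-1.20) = 0.46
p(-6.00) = 3.56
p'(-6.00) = 4.62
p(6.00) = 1.39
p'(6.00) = 2.78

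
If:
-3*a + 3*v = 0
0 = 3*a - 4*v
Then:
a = 0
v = 0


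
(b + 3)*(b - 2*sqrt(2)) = b^2 - 2*sqrt(2)*b + 3*b - 6*sqrt(2)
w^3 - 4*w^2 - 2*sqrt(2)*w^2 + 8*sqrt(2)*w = w*(w - 4)*(w - 2*sqrt(2))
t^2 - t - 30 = (t - 6)*(t + 5)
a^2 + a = a*(a + 1)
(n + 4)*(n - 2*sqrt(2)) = n^2 - 2*sqrt(2)*n + 4*n - 8*sqrt(2)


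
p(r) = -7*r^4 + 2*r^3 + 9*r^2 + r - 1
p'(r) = -28*r^3 + 6*r^2 + 18*r + 1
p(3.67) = -1047.13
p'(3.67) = -1236.19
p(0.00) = -1.00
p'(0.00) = 1.00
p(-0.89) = -0.56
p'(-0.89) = 9.47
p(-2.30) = -175.91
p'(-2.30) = 332.02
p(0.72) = 3.25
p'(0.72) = 6.62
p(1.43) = -4.59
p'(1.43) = -42.87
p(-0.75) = 0.25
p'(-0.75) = 2.69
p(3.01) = -436.51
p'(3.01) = -654.04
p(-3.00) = -544.00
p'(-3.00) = 757.00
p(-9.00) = -46666.00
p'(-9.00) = 20737.00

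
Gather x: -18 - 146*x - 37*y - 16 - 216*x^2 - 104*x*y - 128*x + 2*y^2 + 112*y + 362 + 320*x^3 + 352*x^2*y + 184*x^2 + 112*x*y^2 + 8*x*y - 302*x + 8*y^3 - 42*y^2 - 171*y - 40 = 320*x^3 + x^2*(352*y - 32) + x*(112*y^2 - 96*y - 576) + 8*y^3 - 40*y^2 - 96*y + 288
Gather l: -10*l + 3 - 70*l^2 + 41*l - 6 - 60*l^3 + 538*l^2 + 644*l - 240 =-60*l^3 + 468*l^2 + 675*l - 243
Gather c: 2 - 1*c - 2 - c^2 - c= -c^2 - 2*c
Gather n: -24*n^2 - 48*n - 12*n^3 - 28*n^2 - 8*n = -12*n^3 - 52*n^2 - 56*n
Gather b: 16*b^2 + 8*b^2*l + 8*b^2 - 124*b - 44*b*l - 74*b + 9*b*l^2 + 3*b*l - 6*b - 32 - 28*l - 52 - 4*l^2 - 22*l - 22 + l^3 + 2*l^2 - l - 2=b^2*(8*l + 24) + b*(9*l^2 - 41*l - 204) + l^3 - 2*l^2 - 51*l - 108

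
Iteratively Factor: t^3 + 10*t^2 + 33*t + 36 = (t + 4)*(t^2 + 6*t + 9) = (t + 3)*(t + 4)*(t + 3)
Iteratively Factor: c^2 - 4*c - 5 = (c + 1)*(c - 5)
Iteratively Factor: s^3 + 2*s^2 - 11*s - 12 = (s + 4)*(s^2 - 2*s - 3) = (s + 1)*(s + 4)*(s - 3)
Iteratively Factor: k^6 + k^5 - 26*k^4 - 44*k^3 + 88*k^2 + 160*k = (k + 2)*(k^5 - k^4 - 24*k^3 + 4*k^2 + 80*k) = (k - 5)*(k + 2)*(k^4 + 4*k^3 - 4*k^2 - 16*k) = k*(k - 5)*(k + 2)*(k^3 + 4*k^2 - 4*k - 16) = k*(k - 5)*(k + 2)*(k + 4)*(k^2 - 4) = k*(k - 5)*(k - 2)*(k + 2)*(k + 4)*(k + 2)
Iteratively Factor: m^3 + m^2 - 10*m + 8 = (m - 1)*(m^2 + 2*m - 8) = (m - 1)*(m + 4)*(m - 2)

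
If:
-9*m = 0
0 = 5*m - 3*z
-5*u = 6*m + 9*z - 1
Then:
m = 0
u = 1/5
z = 0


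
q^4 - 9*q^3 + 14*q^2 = q^2*(q - 7)*(q - 2)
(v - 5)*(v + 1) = v^2 - 4*v - 5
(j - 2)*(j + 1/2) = j^2 - 3*j/2 - 1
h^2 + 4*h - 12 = (h - 2)*(h + 6)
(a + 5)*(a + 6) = a^2 + 11*a + 30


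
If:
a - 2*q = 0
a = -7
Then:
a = -7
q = -7/2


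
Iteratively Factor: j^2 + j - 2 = (j - 1)*(j + 2)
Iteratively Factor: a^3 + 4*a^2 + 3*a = (a)*(a^2 + 4*a + 3) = a*(a + 1)*(a + 3)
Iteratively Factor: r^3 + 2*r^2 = (r + 2)*(r^2) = r*(r + 2)*(r)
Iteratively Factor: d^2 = (d)*(d)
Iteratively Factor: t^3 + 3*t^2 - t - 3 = (t - 1)*(t^2 + 4*t + 3) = (t - 1)*(t + 3)*(t + 1)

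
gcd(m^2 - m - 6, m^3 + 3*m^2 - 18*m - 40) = m + 2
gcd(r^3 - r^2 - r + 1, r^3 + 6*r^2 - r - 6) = r^2 - 1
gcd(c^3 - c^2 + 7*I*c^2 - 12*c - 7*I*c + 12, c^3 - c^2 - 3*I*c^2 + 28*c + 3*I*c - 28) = c^2 + c*(-1 + 4*I) - 4*I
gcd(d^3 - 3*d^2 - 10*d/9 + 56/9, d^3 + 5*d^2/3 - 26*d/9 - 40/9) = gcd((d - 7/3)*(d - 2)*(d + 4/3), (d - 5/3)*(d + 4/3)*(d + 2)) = d + 4/3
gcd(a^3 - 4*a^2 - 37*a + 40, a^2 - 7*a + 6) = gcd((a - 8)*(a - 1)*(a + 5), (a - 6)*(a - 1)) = a - 1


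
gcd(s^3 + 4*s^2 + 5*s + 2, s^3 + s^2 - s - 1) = s^2 + 2*s + 1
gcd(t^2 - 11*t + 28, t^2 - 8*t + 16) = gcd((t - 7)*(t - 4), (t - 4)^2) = t - 4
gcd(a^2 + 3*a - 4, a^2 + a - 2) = a - 1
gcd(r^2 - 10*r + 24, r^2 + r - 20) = r - 4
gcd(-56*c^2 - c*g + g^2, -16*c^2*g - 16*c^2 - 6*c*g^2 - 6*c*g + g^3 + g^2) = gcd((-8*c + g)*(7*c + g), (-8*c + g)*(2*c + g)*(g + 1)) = 8*c - g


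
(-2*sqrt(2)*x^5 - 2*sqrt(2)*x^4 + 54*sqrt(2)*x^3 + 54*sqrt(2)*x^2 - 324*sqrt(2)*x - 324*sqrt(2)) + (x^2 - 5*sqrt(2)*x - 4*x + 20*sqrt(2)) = -2*sqrt(2)*x^5 - 2*sqrt(2)*x^4 + 54*sqrt(2)*x^3 + x^2 + 54*sqrt(2)*x^2 - 329*sqrt(2)*x - 4*x - 304*sqrt(2)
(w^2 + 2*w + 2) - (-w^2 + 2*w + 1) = 2*w^2 + 1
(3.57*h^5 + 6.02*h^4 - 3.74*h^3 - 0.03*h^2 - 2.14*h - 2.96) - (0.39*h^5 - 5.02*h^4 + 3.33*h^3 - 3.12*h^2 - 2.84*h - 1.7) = 3.18*h^5 + 11.04*h^4 - 7.07*h^3 + 3.09*h^2 + 0.7*h - 1.26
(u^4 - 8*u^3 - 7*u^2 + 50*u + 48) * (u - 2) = u^5 - 10*u^4 + 9*u^3 + 64*u^2 - 52*u - 96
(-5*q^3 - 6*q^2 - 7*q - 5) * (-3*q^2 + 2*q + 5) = 15*q^5 + 8*q^4 - 16*q^3 - 29*q^2 - 45*q - 25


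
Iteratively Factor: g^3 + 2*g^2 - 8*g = (g - 2)*(g^2 + 4*g) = g*(g - 2)*(g + 4)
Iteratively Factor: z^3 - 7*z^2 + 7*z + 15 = (z - 5)*(z^2 - 2*z - 3) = (z - 5)*(z - 3)*(z + 1)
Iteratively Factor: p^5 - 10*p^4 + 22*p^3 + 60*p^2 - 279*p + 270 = (p + 3)*(p^4 - 13*p^3 + 61*p^2 - 123*p + 90) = (p - 3)*(p + 3)*(p^3 - 10*p^2 + 31*p - 30) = (p - 3)^2*(p + 3)*(p^2 - 7*p + 10) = (p - 3)^2*(p - 2)*(p + 3)*(p - 5)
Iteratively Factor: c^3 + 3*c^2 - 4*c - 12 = (c + 3)*(c^2 - 4) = (c - 2)*(c + 3)*(c + 2)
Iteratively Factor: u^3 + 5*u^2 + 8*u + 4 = (u + 2)*(u^2 + 3*u + 2) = (u + 1)*(u + 2)*(u + 2)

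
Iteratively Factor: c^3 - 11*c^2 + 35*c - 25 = (c - 5)*(c^2 - 6*c + 5) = (c - 5)^2*(c - 1)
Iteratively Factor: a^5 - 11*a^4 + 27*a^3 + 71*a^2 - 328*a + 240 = (a - 4)*(a^4 - 7*a^3 - a^2 + 67*a - 60) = (a - 4)*(a - 1)*(a^3 - 6*a^2 - 7*a + 60) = (a - 5)*(a - 4)*(a - 1)*(a^2 - a - 12) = (a - 5)*(a - 4)^2*(a - 1)*(a + 3)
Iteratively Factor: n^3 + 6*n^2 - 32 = (n + 4)*(n^2 + 2*n - 8) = (n - 2)*(n + 4)*(n + 4)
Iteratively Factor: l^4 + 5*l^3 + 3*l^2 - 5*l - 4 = (l + 4)*(l^3 + l^2 - l - 1) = (l + 1)*(l + 4)*(l^2 - 1) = (l + 1)^2*(l + 4)*(l - 1)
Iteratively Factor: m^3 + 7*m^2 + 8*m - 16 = (m + 4)*(m^2 + 3*m - 4) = (m + 4)^2*(m - 1)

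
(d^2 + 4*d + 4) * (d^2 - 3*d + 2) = d^4 + d^3 - 6*d^2 - 4*d + 8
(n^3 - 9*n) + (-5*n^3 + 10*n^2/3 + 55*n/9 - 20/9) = -4*n^3 + 10*n^2/3 - 26*n/9 - 20/9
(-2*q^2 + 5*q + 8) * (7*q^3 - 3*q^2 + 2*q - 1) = -14*q^5 + 41*q^4 + 37*q^3 - 12*q^2 + 11*q - 8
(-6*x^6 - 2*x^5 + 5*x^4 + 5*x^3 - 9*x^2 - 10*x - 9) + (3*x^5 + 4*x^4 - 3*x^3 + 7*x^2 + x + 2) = -6*x^6 + x^5 + 9*x^4 + 2*x^3 - 2*x^2 - 9*x - 7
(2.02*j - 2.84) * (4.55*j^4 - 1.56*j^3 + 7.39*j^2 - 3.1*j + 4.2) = 9.191*j^5 - 16.0732*j^4 + 19.3582*j^3 - 27.2496*j^2 + 17.288*j - 11.928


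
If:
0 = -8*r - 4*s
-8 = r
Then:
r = -8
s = 16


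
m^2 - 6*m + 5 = (m - 5)*(m - 1)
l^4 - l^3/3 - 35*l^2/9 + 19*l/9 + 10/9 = (l - 5/3)*(l - 1)*(l + 1/3)*(l + 2)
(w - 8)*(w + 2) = w^2 - 6*w - 16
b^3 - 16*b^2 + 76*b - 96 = (b - 8)*(b - 6)*(b - 2)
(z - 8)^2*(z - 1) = z^3 - 17*z^2 + 80*z - 64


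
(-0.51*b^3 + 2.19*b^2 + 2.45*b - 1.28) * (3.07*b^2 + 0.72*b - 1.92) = -1.5657*b^5 + 6.3561*b^4 + 10.0775*b^3 - 6.3704*b^2 - 5.6256*b + 2.4576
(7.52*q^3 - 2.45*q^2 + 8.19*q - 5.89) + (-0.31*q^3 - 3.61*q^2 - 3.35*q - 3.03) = 7.21*q^3 - 6.06*q^2 + 4.84*q - 8.92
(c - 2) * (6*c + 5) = 6*c^2 - 7*c - 10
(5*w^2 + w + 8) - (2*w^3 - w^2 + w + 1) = -2*w^3 + 6*w^2 + 7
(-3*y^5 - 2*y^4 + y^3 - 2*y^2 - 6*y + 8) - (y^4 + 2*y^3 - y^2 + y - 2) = -3*y^5 - 3*y^4 - y^3 - y^2 - 7*y + 10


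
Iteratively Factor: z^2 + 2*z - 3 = (z - 1)*(z + 3)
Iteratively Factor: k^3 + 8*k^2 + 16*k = (k)*(k^2 + 8*k + 16) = k*(k + 4)*(k + 4)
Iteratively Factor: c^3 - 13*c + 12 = (c + 4)*(c^2 - 4*c + 3) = (c - 3)*(c + 4)*(c - 1)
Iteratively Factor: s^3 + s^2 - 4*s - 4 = (s - 2)*(s^2 + 3*s + 2) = (s - 2)*(s + 2)*(s + 1)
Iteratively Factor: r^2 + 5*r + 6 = (r + 2)*(r + 3)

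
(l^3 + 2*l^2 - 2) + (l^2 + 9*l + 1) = l^3 + 3*l^2 + 9*l - 1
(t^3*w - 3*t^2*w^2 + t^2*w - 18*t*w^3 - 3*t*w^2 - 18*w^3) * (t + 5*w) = t^4*w + 2*t^3*w^2 + t^3*w - 33*t^2*w^3 + 2*t^2*w^2 - 90*t*w^4 - 33*t*w^3 - 90*w^4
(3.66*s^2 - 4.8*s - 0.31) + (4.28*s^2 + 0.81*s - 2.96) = 7.94*s^2 - 3.99*s - 3.27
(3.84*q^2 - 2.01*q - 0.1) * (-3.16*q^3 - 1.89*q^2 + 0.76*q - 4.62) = -12.1344*q^5 - 0.906*q^4 + 7.0333*q^3 - 19.0794*q^2 + 9.2102*q + 0.462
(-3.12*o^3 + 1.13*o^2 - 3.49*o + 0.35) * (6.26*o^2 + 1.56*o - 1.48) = -19.5312*o^5 + 2.2066*o^4 - 15.467*o^3 - 4.9258*o^2 + 5.7112*o - 0.518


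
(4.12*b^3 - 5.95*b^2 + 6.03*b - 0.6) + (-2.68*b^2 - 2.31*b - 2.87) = 4.12*b^3 - 8.63*b^2 + 3.72*b - 3.47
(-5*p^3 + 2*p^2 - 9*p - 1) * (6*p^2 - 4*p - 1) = -30*p^5 + 32*p^4 - 57*p^3 + 28*p^2 + 13*p + 1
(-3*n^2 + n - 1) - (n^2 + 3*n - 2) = -4*n^2 - 2*n + 1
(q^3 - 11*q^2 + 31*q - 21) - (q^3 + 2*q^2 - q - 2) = -13*q^2 + 32*q - 19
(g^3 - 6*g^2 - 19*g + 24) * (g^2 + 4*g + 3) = g^5 - 2*g^4 - 40*g^3 - 70*g^2 + 39*g + 72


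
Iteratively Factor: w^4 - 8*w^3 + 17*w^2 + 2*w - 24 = (w - 2)*(w^3 - 6*w^2 + 5*w + 12) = (w - 3)*(w - 2)*(w^2 - 3*w - 4) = (w - 4)*(w - 3)*(w - 2)*(w + 1)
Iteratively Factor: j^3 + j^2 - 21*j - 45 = (j + 3)*(j^2 - 2*j - 15) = (j - 5)*(j + 3)*(j + 3)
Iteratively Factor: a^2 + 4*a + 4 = (a + 2)*(a + 2)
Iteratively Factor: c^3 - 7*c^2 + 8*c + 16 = (c + 1)*(c^2 - 8*c + 16) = (c - 4)*(c + 1)*(c - 4)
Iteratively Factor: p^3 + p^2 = (p)*(p^2 + p) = p^2*(p + 1)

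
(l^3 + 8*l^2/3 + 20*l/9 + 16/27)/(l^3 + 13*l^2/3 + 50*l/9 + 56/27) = (3*l + 2)/(3*l + 7)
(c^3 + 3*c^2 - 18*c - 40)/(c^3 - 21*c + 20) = (c + 2)/(c - 1)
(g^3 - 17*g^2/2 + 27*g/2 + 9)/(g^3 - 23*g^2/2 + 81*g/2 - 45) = (2*g + 1)/(2*g - 5)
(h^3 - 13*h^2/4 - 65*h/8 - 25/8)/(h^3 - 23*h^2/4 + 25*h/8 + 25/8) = (4*h + 5)/(4*h - 5)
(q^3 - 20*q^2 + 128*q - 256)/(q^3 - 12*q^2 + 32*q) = (q - 8)/q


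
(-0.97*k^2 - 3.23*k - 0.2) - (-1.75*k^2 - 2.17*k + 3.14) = 0.78*k^2 - 1.06*k - 3.34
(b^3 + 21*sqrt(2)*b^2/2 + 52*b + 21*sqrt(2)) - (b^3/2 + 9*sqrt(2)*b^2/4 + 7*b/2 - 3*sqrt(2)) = b^3/2 + 33*sqrt(2)*b^2/4 + 97*b/2 + 24*sqrt(2)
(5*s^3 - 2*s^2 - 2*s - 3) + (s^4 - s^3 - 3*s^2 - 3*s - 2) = s^4 + 4*s^3 - 5*s^2 - 5*s - 5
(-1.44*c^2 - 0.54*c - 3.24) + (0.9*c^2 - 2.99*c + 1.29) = -0.54*c^2 - 3.53*c - 1.95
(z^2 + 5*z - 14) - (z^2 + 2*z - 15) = 3*z + 1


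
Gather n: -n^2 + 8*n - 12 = -n^2 + 8*n - 12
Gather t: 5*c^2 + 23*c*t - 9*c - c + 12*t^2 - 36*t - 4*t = 5*c^2 - 10*c + 12*t^2 + t*(23*c - 40)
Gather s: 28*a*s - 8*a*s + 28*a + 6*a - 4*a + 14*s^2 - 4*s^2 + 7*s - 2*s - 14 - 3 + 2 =30*a + 10*s^2 + s*(20*a + 5) - 15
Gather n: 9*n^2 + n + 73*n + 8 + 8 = 9*n^2 + 74*n + 16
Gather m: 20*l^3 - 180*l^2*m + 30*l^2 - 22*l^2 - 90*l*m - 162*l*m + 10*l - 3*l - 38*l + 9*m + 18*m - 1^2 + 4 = 20*l^3 + 8*l^2 - 31*l + m*(-180*l^2 - 252*l + 27) + 3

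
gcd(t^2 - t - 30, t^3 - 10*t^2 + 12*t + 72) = t - 6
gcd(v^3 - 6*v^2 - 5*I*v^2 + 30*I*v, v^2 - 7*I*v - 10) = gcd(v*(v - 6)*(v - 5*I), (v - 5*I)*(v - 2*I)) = v - 5*I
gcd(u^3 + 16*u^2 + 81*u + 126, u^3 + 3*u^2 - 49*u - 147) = u^2 + 10*u + 21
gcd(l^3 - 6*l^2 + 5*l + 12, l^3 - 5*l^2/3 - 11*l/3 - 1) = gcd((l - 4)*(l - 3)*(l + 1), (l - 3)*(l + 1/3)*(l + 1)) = l^2 - 2*l - 3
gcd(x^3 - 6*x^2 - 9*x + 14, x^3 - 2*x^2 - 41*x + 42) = x^2 - 8*x + 7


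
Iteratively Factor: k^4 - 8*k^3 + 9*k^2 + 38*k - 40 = (k + 2)*(k^3 - 10*k^2 + 29*k - 20) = (k - 1)*(k + 2)*(k^2 - 9*k + 20) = (k - 4)*(k - 1)*(k + 2)*(k - 5)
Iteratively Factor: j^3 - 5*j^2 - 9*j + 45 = (j + 3)*(j^2 - 8*j + 15) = (j - 5)*(j + 3)*(j - 3)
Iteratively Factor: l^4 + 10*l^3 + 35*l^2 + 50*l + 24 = (l + 1)*(l^3 + 9*l^2 + 26*l + 24) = (l + 1)*(l + 4)*(l^2 + 5*l + 6) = (l + 1)*(l + 3)*(l + 4)*(l + 2)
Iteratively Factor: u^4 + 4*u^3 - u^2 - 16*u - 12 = (u + 1)*(u^3 + 3*u^2 - 4*u - 12) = (u + 1)*(u + 3)*(u^2 - 4) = (u + 1)*(u + 2)*(u + 3)*(u - 2)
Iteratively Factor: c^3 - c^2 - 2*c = (c + 1)*(c^2 - 2*c) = c*(c + 1)*(c - 2)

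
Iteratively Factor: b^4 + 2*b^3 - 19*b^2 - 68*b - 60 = (b + 2)*(b^3 - 19*b - 30) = (b - 5)*(b + 2)*(b^2 + 5*b + 6) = (b - 5)*(b + 2)*(b + 3)*(b + 2)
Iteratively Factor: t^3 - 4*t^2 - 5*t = (t)*(t^2 - 4*t - 5) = t*(t - 5)*(t + 1)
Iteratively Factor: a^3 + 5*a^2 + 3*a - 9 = (a + 3)*(a^2 + 2*a - 3) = (a - 1)*(a + 3)*(a + 3)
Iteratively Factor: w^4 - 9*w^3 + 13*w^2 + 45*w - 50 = (w - 5)*(w^3 - 4*w^2 - 7*w + 10) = (w - 5)^2*(w^2 + w - 2) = (w - 5)^2*(w + 2)*(w - 1)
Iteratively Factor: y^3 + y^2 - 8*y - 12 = (y + 2)*(y^2 - y - 6) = (y + 2)^2*(y - 3)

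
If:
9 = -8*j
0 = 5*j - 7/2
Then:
No Solution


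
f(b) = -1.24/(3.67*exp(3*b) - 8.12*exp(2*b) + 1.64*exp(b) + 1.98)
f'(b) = -1.24*(-11.01*exp(3*b) + 16.24*exp(2*b) - 1.64*exp(b))/(3.67*exp(3*b) - 8.12*exp(2*b) + 1.64*exp(b) + 1.98)^2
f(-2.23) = -0.60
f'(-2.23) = 0.00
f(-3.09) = -0.61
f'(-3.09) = 0.01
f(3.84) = -0.00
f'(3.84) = 0.00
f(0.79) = -0.23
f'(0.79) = 1.79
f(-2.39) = -0.60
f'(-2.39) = 0.01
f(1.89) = -0.00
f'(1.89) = 0.01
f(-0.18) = 7.02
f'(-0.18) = -140.92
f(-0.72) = -0.97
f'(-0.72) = -1.35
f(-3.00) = -0.61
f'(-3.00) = 0.01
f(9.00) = 0.00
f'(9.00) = 0.00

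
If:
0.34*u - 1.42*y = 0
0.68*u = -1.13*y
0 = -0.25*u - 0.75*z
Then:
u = 0.00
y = 0.00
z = 0.00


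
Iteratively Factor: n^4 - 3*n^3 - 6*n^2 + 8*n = (n)*(n^3 - 3*n^2 - 6*n + 8) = n*(n + 2)*(n^2 - 5*n + 4) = n*(n - 1)*(n + 2)*(n - 4)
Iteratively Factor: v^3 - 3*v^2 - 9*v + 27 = (v - 3)*(v^2 - 9) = (v - 3)^2*(v + 3)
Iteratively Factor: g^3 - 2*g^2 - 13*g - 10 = (g + 2)*(g^2 - 4*g - 5) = (g - 5)*(g + 2)*(g + 1)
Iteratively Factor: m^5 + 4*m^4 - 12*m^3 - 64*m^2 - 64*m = (m - 4)*(m^4 + 8*m^3 + 20*m^2 + 16*m) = m*(m - 4)*(m^3 + 8*m^2 + 20*m + 16) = m*(m - 4)*(m + 4)*(m^2 + 4*m + 4) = m*(m - 4)*(m + 2)*(m + 4)*(m + 2)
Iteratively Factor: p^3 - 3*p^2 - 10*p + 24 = (p - 4)*(p^2 + p - 6) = (p - 4)*(p + 3)*(p - 2)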